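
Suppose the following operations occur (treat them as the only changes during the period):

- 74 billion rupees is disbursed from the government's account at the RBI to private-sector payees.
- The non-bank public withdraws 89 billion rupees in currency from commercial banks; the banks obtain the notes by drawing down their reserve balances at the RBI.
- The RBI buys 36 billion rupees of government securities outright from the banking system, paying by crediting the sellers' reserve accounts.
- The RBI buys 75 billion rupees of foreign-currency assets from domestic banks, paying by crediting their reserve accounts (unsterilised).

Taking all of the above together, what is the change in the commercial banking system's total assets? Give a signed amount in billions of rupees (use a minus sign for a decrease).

Government spending 74 billion rupees: bank balance sheets expand → +74B.
Currency withdrawal 89 billion rupees: bank balance sheets shrink → −89B.
OMO purchase (from banks) 36 billion rupees: just an asset swap on bank balance sheets → 0.
FX purchase 75 billion rupees: just an asset swap on bank balance sheets → 0.
Net: 74 − 89 + 0 + 0 = -15 billion.

-15 billion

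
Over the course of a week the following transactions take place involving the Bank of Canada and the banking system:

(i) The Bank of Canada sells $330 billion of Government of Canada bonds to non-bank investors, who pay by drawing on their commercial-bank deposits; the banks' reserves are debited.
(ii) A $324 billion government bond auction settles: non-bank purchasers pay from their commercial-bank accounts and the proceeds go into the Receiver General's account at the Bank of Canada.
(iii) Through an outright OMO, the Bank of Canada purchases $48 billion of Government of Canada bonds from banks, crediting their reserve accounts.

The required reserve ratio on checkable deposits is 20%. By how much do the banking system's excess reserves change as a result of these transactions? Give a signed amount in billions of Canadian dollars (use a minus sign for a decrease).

Asset sale (to non-banks) $330 billion: reserves −$330B, deposits −$330B.
Government account inflow $324 billion: reserves −$324B, deposits −$324B.
OMO purchase (from banks) $48 billion: reserves +$48B, deposits 0.
Totals: Δreserves = −$606B, Δdeposits = −$654B.
Δrequired reserves = 20% × −$654B = −$130.8B.
Δexcess reserves = Δreserves − Δrequired = −$606B − (−$130.8B) = -$475.2 billion.

-$475.2 billion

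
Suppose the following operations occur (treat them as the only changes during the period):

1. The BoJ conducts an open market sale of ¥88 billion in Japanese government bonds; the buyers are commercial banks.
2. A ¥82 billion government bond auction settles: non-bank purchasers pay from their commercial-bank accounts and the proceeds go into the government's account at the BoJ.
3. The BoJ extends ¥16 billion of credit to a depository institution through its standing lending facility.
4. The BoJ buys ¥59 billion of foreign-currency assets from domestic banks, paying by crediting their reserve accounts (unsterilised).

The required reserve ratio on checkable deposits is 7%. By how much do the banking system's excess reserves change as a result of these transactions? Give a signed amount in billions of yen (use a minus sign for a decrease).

OMO sale (to banks) ¥88 billion: reserves −¥88B, deposits 0.
Government account inflow ¥82 billion: reserves −¥82B, deposits −¥82B.
Discount-window loan ¥16 billion: reserves +¥16B, deposits 0.
FX purchase ¥59 billion: reserves +¥59B, deposits 0.
Totals: Δreserves = −¥95B, Δdeposits = −¥82B.
Δrequired reserves = 7% × −¥82B = −¥5.74B.
Δexcess reserves = Δreserves − Δrequired = −¥95B − (−¥5.74B) = -¥89.26 billion.

-¥89.26 billion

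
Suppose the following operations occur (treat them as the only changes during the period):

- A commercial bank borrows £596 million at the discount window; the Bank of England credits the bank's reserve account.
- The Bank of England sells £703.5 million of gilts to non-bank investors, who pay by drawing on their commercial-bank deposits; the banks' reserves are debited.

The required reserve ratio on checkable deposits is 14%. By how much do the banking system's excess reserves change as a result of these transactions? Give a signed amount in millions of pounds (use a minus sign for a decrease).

Discount-window loan £596 million: reserves +£596M, deposits 0.
Asset sale (to non-banks) £703.5 million: reserves −£703.5M, deposits −£703.5M.
Totals: Δreserves = −£107.5M, Δdeposits = −£703.5M.
Δrequired reserves = 14% × −£703.5M = −£98.49M.
Δexcess reserves = Δreserves − Δrequired = −£107.5M − (−£98.49M) = -£9.01 million.

-£9.01 million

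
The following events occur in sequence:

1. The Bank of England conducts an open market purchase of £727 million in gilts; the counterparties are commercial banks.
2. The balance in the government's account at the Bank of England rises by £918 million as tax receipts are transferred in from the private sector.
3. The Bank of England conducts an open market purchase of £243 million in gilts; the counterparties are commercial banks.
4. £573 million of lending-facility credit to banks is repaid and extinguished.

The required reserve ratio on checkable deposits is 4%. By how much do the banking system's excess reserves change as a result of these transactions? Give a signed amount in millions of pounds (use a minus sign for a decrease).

OMO purchase (from banks) £727 million: reserves +£727M, deposits 0.
Government account inflow £918 million: reserves −£918M, deposits −£918M.
OMO purchase (from banks) £243 million: reserves +£243M, deposits 0.
Discount-window repayment £573 million: reserves −£573M, deposits 0.
Totals: Δreserves = −£521M, Δdeposits = −£918M.
Δrequired reserves = 4% × −£918M = −£36.72M.
Δexcess reserves = Δreserves − Δrequired = −£521M − (−£36.72M) = -£484.28 million.

-£484.28 million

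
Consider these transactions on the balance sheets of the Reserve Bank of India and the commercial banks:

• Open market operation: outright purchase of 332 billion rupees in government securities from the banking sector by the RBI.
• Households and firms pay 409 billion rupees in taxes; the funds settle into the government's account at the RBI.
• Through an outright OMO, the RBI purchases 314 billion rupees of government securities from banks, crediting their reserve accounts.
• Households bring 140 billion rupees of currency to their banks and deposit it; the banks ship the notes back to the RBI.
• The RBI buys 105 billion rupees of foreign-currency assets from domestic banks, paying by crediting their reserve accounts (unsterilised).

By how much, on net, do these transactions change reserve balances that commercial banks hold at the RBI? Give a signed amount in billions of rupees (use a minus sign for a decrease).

OMO purchase (from banks) 332 billion rupees: the RBI pays by crediting reserve accounts → +332B.
Government account inflow 409 billion rupees: funds move from bank reserves into the government account → −409B.
OMO purchase (from banks) 314 billion rupees: the RBI pays by crediting reserve accounts → +314B.
Currency deposit 140 billion rupees: returned notes are swapped for reserve credit → +140B.
FX purchase 105 billion rupees: the RBI pays by crediting reserve accounts → +105B.
Net: 332 − 409 + 314 + 140 + 105 = +482 billion.

+482 billion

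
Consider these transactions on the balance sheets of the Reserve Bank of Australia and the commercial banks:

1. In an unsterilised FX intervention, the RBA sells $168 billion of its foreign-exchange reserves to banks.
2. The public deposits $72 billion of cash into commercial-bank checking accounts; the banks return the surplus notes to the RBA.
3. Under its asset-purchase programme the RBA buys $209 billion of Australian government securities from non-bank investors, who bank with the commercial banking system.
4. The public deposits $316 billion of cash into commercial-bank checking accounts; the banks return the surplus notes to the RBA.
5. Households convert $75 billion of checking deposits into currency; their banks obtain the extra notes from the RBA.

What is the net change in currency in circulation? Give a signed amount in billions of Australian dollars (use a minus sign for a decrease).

FX sale $168 billion: no currency enters or leaves circulation → 0.
Currency deposit $72 billion: notes return to the central bank → −$72B.
Asset purchase (from non-banks) $209 billion: no currency enters or leaves circulation → 0.
Currency deposit $316 billion: notes return to the central bank → −$316B.
Currency withdrawal $75 billion: notes leave the central bank → +$75B.
Net: 0 − 72 + 0 − 316 + 75 = -$313 billion.

-$313 billion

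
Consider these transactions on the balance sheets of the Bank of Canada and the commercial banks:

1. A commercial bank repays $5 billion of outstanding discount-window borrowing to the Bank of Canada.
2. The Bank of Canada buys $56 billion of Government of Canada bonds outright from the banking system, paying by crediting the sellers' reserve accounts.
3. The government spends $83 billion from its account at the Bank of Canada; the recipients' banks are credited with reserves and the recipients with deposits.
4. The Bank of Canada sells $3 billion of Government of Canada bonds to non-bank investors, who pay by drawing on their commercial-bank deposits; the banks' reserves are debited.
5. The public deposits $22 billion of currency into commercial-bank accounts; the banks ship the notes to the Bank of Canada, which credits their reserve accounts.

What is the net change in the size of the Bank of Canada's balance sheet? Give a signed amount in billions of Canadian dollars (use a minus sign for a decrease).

+$48 billion

Discount-window repayment $5 billion: a Bank of Canada asset is shed → −$5B.
OMO purchase (from banks) $56 billion: a Bank of Canada asset is acquired → +$56B.
Government spending $83 billion: only the composition of liabilities changes → 0.
Asset sale (to non-banks) $3 billion: a Bank of Canada asset is shed → −$3B.
Currency deposit $22 billion: only the composition of liabilities changes → 0.
Net: −5 + 56 + 0 − 3 + 0 = +$48 billion.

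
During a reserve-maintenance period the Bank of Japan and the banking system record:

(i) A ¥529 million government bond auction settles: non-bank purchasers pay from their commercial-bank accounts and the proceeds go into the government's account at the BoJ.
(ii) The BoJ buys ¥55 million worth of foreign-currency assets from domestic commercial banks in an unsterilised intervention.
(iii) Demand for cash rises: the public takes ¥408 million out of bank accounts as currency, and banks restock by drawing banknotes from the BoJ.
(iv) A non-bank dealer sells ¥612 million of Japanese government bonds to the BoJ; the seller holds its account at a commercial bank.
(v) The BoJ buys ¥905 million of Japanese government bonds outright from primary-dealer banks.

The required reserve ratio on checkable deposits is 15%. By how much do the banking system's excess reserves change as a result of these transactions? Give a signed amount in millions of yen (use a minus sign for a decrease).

+¥683.75 million

Government account inflow ¥529 million: reserves −¥529M, deposits −¥529M.
FX purchase ¥55 million: reserves +¥55M, deposits 0.
Currency withdrawal ¥408 million: reserves −¥408M, deposits −¥408M.
Asset purchase (from non-banks) ¥612 million: reserves +¥612M, deposits +¥612M.
OMO purchase (from banks) ¥905 million: reserves +¥905M, deposits 0.
Totals: Δreserves = +¥635M, Δdeposits = −¥325M.
Δrequired reserves = 15% × −¥325M = −¥48.75M.
Δexcess reserves = Δreserves − Δrequired = +¥635M − (−¥48.75M) = +¥683.75 million.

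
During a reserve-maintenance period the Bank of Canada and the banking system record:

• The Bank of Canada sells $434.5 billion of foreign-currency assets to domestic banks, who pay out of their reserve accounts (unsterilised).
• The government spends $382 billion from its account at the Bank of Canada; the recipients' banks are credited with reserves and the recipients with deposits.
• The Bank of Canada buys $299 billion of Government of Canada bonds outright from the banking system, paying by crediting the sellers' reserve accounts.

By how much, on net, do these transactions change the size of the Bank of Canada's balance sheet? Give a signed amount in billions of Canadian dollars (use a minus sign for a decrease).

-$135.5 billion

FX sale $434.5 billion: a Bank of Canada asset is shed → −$434.5B.
Government spending $382 billion: only the composition of liabilities changes → 0.
OMO purchase (from banks) $299 billion: a Bank of Canada asset is acquired → +$299B.
Net: −434.5 + 0 + 299 = -$135.5 billion.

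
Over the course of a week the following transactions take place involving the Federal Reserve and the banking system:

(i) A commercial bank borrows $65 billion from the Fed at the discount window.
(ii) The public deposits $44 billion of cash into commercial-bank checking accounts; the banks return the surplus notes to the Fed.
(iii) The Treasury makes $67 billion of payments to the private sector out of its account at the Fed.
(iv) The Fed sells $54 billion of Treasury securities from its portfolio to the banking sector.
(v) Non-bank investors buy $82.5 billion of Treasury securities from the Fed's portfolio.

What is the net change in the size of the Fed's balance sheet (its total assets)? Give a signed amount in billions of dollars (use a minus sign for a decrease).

Fed balance sheet:
  Assets:      Securities −$136.5B, Loans to banks +$65B
  Liabilities: Bank reserves +$39.5B, Currency in circulation −$44B, Government deposits −$67B
Change in total Fed assets = -$71.5 billion.

-$71.5 billion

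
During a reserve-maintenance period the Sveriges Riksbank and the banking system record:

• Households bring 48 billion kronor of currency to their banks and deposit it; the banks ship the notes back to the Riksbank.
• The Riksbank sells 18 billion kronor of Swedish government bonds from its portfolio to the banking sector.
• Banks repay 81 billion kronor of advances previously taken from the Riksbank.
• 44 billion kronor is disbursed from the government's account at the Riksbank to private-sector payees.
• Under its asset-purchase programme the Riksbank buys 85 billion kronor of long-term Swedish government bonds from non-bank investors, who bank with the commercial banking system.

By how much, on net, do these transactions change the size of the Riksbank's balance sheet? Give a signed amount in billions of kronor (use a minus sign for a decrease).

-14 billion

Riksbank balance sheet:
  Assets:      Securities +67B, Loans to banks −81B
  Liabilities: Bank reserves +78B, Currency in circulation −48B, Government deposits −44B
Change in total Riksbank assets = -14 billion.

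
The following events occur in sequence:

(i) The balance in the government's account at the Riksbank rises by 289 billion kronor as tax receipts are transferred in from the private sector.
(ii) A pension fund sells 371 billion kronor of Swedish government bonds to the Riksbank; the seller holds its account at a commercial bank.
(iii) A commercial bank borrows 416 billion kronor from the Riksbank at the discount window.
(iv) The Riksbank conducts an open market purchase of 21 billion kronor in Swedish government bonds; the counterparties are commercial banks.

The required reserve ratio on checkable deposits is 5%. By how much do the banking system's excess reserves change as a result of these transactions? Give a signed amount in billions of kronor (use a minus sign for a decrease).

Government account inflow 289 billion kronor: reserves −289B, deposits −289B.
Asset purchase (from non-banks) 371 billion kronor: reserves +371B, deposits +371B.
Discount-window loan 416 billion kronor: reserves +416B, deposits 0.
OMO purchase (from banks) 21 billion kronor: reserves +21B, deposits 0.
Totals: Δreserves = +519B, Δdeposits = +82B.
Δrequired reserves = 5% × +82B = +4.1B.
Δexcess reserves = Δreserves − Δrequired = +519B − (+4.1B) = +514.9 billion.

+514.9 billion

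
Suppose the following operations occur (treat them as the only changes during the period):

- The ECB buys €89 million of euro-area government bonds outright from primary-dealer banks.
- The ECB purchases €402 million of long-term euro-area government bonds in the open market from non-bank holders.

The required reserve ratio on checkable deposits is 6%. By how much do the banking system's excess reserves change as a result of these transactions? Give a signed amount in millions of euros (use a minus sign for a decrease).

+€466.88 million

OMO purchase (from banks) €89 million: reserves +€89M, deposits 0.
Asset purchase (from non-banks) €402 million: reserves +€402M, deposits +€402M.
Totals: Δreserves = +€491M, Δdeposits = +€402M.
Δrequired reserves = 6% × +€402M = +€24.12M.
Δexcess reserves = Δreserves − Δrequired = +€491M − (+€24.12M) = +€466.88 million.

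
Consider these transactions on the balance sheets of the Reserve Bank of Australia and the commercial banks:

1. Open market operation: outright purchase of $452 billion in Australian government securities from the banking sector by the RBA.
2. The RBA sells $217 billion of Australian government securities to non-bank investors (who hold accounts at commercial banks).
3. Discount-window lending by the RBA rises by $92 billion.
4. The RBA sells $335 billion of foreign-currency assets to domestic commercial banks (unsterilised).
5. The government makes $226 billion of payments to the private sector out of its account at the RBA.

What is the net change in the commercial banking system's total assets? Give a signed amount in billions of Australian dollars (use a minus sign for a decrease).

OMO purchase (from banks) $452 billion: just an asset swap on bank balance sheets → 0.
Asset sale (to non-banks) $217 billion: bank balance sheets shrink → −$217B.
Discount-window loan $92 billion: bank balance sheets expand → +$92B.
FX sale $335 billion: just an asset swap on bank balance sheets → 0.
Government spending $226 billion: bank balance sheets expand → +$226B.
Net: 0 − 217 + 92 + 0 + 226 = +$101 billion.

+$101 billion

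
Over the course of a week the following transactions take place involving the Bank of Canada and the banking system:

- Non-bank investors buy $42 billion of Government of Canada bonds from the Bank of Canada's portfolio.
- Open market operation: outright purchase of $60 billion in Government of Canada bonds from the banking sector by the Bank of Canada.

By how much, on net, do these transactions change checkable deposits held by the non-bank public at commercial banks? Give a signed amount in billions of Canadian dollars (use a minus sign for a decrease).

-$42 billion

Bank of Canada balance sheet:
  Assets:      Securities +$18B
  Liabilities: Bank reserves +$18B
Commercial banking system:
  Assets:      Reserves at CB +$18B, Securities −$60B
  Liabilities: Checkable deposits −$42B
So the change in checkable deposits held by the non-bank public at commercial banks is -$42 billion.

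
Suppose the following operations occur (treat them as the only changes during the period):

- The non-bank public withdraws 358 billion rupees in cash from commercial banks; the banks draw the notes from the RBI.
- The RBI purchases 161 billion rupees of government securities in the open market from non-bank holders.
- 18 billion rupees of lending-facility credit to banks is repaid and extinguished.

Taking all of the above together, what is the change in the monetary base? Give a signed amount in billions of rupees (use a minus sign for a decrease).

+143 billion

Currency withdrawal 358 billion rupees: just a shift between currency and reserves — both are base money → 0.
Asset purchase (from non-banks) 161 billion rupees: RBI balance sheet expands → +161B.
Discount-window repayment 18 billion rupees: RBI balance sheet contracts → −18B.
Net: 0 + 161 − 18 = +143 billion.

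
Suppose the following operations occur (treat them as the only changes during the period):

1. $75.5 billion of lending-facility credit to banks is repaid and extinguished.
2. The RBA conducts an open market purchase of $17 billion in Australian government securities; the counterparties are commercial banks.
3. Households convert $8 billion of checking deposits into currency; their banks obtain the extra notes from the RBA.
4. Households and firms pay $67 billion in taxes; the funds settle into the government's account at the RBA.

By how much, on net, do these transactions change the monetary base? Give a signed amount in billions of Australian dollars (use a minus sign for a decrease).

-$125.5 billion

RBA balance sheet:
  Assets:      Securities +$17B, Loans to banks −$75.5B
  Liabilities: Bank reserves −$133.5B, Currency in circulation +$8B, Government deposits +$67B
Commercial banking system:
  Assets:      Reserves at CB −$133.5B, Securities −$17B
  Liabilities: Checkable deposits −$75B, Borrowings from CB −$75.5B
Monetary base = currency + reserves: +$8B + (−$133.5B) = -$125.5 billion.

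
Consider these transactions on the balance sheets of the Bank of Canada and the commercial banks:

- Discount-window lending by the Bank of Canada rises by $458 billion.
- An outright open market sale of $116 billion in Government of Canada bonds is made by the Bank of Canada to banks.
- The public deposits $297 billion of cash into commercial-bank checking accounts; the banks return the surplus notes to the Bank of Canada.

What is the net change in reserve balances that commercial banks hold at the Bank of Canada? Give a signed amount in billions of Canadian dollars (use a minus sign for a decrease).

Discount-window loan $458 billion: the loan is credited to the bank's reserve account → +$458B.
OMO sale (to banks) $116 billion: the buying banks pay out of their reserve balances → −$116B.
Currency deposit $297 billion: returned notes are swapped for reserve credit → +$297B.
Net: 458 − 116 + 297 = +$639 billion.

+$639 billion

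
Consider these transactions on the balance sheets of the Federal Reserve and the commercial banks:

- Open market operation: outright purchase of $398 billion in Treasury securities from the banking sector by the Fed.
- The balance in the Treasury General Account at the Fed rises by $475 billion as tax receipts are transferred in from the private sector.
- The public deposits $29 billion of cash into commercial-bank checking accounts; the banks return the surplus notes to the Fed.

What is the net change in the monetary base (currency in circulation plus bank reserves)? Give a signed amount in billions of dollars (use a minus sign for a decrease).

OMO purchase (from banks) $398 billion: Fed balance sheet expands → +$398B.
Government account inflow $475 billion: reserves shift to a non-base liability → −$475B.
Currency deposit $29 billion: just a shift between currency and reserves — both are base money → 0.
Net: 398 − 475 + 0 = -$77 billion.

-$77 billion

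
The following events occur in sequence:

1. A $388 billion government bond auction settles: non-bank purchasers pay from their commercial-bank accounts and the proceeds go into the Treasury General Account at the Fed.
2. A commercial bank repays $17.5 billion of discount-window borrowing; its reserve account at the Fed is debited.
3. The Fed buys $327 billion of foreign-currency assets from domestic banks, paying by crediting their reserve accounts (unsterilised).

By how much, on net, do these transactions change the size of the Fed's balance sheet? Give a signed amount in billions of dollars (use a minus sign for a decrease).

Government account inflow $388 billion: only the composition of liabilities changes → 0.
Discount-window repayment $17.5 billion: a Fed asset is shed → −$17.5B.
FX purchase $327 billion: a Fed asset is acquired → +$327B.
Net: 0 − 17.5 + 327 = +$309.5 billion.

+$309.5 billion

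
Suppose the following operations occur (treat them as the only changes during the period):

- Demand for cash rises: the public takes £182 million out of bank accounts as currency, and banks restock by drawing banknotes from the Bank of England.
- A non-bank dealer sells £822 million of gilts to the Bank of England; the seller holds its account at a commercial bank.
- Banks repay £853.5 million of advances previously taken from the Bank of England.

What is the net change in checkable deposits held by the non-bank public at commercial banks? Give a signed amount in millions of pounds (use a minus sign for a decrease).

Bank of England balance sheet:
  Assets:      Securities +£822M, Loans to banks −£853.5M
  Liabilities: Bank reserves −£213.5M, Currency in circulation +£182M
Commercial banking system:
  Assets:      Reserves at CB −£213.5M
  Liabilities: Checkable deposits +£640M, Borrowings from CB −£853.5M
So the change in checkable deposits held by the non-bank public at commercial banks is +£640 million.

+£640 million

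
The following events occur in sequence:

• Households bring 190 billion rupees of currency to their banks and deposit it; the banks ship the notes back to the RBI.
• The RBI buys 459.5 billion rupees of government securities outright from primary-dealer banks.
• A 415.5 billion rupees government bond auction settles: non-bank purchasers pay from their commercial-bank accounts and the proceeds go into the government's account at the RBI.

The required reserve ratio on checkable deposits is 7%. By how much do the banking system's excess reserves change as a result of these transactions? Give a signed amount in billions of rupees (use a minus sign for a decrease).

Currency deposit 190 billion rupees: reserves +190B, deposits +190B.
OMO purchase (from banks) 459.5 billion rupees: reserves +459.5B, deposits 0.
Government account inflow 415.5 billion rupees: reserves −415.5B, deposits −415.5B.
Totals: Δreserves = +234B, Δdeposits = −225.5B.
Δrequired reserves = 7% × −225.5B = −15.785B.
Δexcess reserves = Δreserves − Δrequired = +234B − (−15.785B) = +249.785 billion.

+249.785 billion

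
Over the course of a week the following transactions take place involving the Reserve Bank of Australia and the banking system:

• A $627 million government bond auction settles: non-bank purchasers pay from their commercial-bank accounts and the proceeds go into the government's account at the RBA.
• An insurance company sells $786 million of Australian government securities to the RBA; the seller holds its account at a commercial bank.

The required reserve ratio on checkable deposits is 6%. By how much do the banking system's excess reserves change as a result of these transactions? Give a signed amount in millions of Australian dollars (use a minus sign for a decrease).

+$149.46 million

Government account inflow $627 million: reserves −$627M, deposits −$627M.
Asset purchase (from non-banks) $786 million: reserves +$786M, deposits +$786M.
Totals: Δreserves = +$159M, Δdeposits = +$159M.
Δrequired reserves = 6% × +$159M = +$9.54M.
Δexcess reserves = Δreserves − Δrequired = +$159M − (+$9.54M) = +$149.46 million.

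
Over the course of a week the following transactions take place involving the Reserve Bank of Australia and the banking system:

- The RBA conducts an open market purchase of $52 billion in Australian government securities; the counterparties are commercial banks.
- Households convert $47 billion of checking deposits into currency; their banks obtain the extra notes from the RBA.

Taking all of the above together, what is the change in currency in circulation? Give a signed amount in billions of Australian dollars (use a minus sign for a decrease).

RBA balance sheet:
  Assets:      Securities +$52B
  Liabilities: Bank reserves +$5B, Currency in circulation +$47B
So the change in currency in circulation is +$47 billion.

+$47 billion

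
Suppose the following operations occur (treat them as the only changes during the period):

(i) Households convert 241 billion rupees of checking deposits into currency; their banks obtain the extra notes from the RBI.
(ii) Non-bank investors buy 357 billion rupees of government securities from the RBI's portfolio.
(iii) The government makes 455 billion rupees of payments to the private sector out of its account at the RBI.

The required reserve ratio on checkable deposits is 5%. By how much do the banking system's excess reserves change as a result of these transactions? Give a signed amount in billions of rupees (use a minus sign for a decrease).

Currency withdrawal 241 billion rupees: reserves −241B, deposits −241B.
Asset sale (to non-banks) 357 billion rupees: reserves −357B, deposits −357B.
Government spending 455 billion rupees: reserves +455B, deposits +455B.
Totals: Δreserves = −143B, Δdeposits = −143B.
Δrequired reserves = 5% × −143B = −7.15B.
Δexcess reserves = Δreserves − Δrequired = −143B − (−7.15B) = -135.85 billion.

-135.85 billion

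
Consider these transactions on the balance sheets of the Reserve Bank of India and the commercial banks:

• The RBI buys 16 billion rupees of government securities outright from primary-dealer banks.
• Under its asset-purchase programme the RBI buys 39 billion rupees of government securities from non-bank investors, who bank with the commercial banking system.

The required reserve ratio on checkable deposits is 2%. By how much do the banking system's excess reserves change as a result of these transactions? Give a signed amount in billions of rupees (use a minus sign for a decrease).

OMO purchase (from banks) 16 billion rupees: reserves +16B, deposits 0.
Asset purchase (from non-banks) 39 billion rupees: reserves +39B, deposits +39B.
Totals: Δreserves = +55B, Δdeposits = +39B.
Δrequired reserves = 2% × +39B = +0.78B.
Δexcess reserves = Δreserves − Δrequired = +55B − (+0.78B) = +54.22 billion.

+54.22 billion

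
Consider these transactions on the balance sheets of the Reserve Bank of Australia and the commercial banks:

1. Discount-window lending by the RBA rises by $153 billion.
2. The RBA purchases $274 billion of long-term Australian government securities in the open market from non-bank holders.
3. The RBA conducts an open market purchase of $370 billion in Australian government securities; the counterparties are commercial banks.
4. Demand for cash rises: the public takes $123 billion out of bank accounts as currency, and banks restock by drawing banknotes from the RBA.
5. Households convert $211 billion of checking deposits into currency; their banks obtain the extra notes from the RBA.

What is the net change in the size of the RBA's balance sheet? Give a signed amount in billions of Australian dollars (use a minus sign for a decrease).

+$797 billion

Discount-window loan $153 billion: an RBA asset is acquired → +$153B.
Asset purchase (from non-banks) $274 billion: an RBA asset is acquired → +$274B.
OMO purchase (from banks) $370 billion: an RBA asset is acquired → +$370B.
Currency withdrawal $123 billion: only the composition of liabilities changes → 0.
Currency withdrawal $211 billion: only the composition of liabilities changes → 0.
Net: 153 + 274 + 370 + 0 + 0 = +$797 billion.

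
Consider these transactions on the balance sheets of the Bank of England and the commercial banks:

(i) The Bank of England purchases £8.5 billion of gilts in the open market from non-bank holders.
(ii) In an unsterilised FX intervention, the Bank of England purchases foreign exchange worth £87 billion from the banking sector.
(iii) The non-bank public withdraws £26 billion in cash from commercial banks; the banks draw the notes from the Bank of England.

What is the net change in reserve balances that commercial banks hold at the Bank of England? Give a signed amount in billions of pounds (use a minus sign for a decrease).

+£69.5 billion

Bank of England balance sheet:
  Assets:      Securities +£8.5B, Foreign assets +£87B
  Liabilities: Bank reserves +£69.5B, Currency in circulation +£26B
Commercial banking system:
  Assets:      Reserves at CB +£69.5B, Foreign assets −£87B
  Liabilities: Checkable deposits −£17.5B
So the change in reserve balances that commercial banks hold at the Bank of England is +£69.5 billion.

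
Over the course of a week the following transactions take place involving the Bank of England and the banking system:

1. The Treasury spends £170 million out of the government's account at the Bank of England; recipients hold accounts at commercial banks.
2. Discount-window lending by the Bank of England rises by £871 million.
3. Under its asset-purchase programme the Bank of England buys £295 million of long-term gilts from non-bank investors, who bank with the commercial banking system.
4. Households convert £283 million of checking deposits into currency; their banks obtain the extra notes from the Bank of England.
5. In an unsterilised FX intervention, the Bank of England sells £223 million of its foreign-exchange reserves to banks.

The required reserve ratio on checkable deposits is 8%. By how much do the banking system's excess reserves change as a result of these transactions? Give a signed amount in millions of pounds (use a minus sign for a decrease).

+£815.44 million

Government spending £170 million: reserves +£170M, deposits +£170M.
Discount-window loan £871 million: reserves +£871M, deposits 0.
Asset purchase (from non-banks) £295 million: reserves +£295M, deposits +£295M.
Currency withdrawal £283 million: reserves −£283M, deposits −£283M.
FX sale £223 million: reserves −£223M, deposits 0.
Totals: Δreserves = +£830M, Δdeposits = +£182M.
Δrequired reserves = 8% × +£182M = +£14.56M.
Δexcess reserves = Δreserves − Δrequired = +£830M − (+£14.56M) = +£815.44 million.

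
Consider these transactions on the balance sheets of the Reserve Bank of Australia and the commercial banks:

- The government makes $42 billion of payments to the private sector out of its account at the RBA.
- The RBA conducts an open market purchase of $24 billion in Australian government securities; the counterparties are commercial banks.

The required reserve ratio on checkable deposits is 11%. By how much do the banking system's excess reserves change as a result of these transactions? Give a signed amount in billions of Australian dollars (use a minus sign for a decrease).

Government spending $42 billion: reserves +$42B, deposits +$42B.
OMO purchase (from banks) $24 billion: reserves +$24B, deposits 0.
Totals: Δreserves = +$66B, Δdeposits = +$42B.
Δrequired reserves = 11% × +$42B = +$4.62B.
Δexcess reserves = Δreserves − Δrequired = +$66B − (+$4.62B) = +$61.38 billion.

+$61.38 billion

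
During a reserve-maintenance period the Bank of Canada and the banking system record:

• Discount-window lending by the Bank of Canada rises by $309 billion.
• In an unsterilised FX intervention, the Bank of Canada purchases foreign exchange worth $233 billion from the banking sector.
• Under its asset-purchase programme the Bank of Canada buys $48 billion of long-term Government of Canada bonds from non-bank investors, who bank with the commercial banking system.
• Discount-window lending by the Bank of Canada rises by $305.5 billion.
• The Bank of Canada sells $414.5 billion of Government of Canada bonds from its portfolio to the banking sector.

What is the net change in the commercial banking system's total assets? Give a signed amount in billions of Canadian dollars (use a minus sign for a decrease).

+$662.5 billion

Discount-window loan $309 billion: bank balance sheets expand → +$309B.
FX purchase $233 billion: just an asset swap on bank balance sheets → 0.
Asset purchase (from non-banks) $48 billion: bank balance sheets expand → +$48B.
Discount-window loan $305.5 billion: bank balance sheets expand → +$305.5B.
OMO sale (to banks) $414.5 billion: just an asset swap on bank balance sheets → 0.
Net: 309 + 0 + 48 + 305.5 + 0 = +$662.5 billion.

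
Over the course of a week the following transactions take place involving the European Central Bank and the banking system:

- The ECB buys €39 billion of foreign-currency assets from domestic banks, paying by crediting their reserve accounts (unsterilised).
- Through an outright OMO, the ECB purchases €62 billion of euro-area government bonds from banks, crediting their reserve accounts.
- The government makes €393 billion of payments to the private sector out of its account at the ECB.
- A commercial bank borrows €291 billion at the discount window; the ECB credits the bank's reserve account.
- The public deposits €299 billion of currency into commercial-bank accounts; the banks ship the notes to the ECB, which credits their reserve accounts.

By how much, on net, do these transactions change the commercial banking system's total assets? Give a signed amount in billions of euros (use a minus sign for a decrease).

ECB balance sheet:
  Assets:      Securities +€62B, Loans to banks +€291B, Foreign assets +€39B
  Liabilities: Bank reserves +€1084B, Currency in circulation −€299B, Government deposits −€393B
Commercial banking system:
  Assets:      Reserves at CB +€1084B, Securities −€62B, Foreign assets −€39B
  Liabilities: Checkable deposits +€692B, Borrowings from CB +€291B
Change in total bank assets = +€983 billion.

+€983 billion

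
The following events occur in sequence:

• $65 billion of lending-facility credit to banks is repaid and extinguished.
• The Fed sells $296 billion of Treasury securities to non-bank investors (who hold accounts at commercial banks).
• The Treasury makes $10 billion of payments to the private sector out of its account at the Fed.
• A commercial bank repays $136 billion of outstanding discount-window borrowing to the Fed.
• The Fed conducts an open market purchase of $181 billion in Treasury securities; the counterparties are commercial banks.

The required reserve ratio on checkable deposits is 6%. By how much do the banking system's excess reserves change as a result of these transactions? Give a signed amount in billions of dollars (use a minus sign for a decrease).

Discount-window repayment $65 billion: reserves −$65B, deposits 0.
Asset sale (to non-banks) $296 billion: reserves −$296B, deposits −$296B.
Government spending $10 billion: reserves +$10B, deposits +$10B.
Discount-window repayment $136 billion: reserves −$136B, deposits 0.
OMO purchase (from banks) $181 billion: reserves +$181B, deposits 0.
Totals: Δreserves = −$306B, Δdeposits = −$286B.
Δrequired reserves = 6% × −$286B = −$17.16B.
Δexcess reserves = Δreserves − Δrequired = −$306B − (−$17.16B) = -$288.84 billion.

-$288.84 billion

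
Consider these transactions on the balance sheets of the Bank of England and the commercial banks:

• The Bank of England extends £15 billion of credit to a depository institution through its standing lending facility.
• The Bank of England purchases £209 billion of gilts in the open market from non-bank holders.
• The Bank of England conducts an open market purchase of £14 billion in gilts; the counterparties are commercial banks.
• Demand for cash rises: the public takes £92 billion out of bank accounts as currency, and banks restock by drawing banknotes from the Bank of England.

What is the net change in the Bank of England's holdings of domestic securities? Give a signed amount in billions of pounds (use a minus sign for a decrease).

+£223 billion

Discount-window loan £15 billion: the Bank of England's securities portfolio is untouched → 0.
Asset purchase (from non-banks) £209 billion: securities added to the Bank of England's portfolio → +£209B.
OMO purchase (from banks) £14 billion: securities added to the Bank of England's portfolio → +£14B.
Currency withdrawal £92 billion: the Bank of England's securities portfolio is untouched → 0.
Net: 0 + 209 + 14 + 0 = +£223 billion.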